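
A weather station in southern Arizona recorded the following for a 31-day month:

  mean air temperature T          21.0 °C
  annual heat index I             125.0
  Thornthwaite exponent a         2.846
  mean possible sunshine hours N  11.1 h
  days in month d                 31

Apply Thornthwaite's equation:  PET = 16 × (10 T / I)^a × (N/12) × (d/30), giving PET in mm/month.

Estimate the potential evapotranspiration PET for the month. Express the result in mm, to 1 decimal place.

66.9 mm

10T/I = 10 × 21.0 / 125.0 = 1.6800
(10T/I)^a = 1.6800^2.846 = 4.3775
Uncorrected PET = 16 × 4.3775 = 70.040 mm
Correction = (N/12)(d/30) = (11.1/12)(31/30) = 0.9558
PET = 70.040 × 0.9558 = 66.944 mm/month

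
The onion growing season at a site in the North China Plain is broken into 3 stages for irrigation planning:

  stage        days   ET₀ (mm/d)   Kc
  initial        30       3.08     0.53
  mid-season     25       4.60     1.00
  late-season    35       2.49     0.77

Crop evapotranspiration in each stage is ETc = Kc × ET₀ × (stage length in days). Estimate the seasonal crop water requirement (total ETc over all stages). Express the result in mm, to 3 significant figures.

231 mm

initial: 0.53 × 3.08 × 30 = 48.97 mm
mid-season: 1.00 × 4.60 × 25 = 115.00 mm
late-season: 0.77 × 2.49 × 35 = 67.11 mm
Seasonal total = 231.08 mm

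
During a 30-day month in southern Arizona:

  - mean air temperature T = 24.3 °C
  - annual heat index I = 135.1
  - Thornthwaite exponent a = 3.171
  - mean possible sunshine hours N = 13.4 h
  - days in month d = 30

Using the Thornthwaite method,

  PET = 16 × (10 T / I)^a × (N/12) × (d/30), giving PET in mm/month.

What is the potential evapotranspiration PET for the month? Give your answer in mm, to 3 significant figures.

115 mm

10T/I = 10 × 24.3 / 135.1 = 1.7987
(10T/I)^a = 1.7987^3.171 = 6.4339
Uncorrected PET = 16 × 6.4339 = 102.942 mm
Correction = (N/12)(d/30) = (13.4/12)(30/30) = 1.1167
PET = 102.942 × 1.1167 = 114.955 mm/month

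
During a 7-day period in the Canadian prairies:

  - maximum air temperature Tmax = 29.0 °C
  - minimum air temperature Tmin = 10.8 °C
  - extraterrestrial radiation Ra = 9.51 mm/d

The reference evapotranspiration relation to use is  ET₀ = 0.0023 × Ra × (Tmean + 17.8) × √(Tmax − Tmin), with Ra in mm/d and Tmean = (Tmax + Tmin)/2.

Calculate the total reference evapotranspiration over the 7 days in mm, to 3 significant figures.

Tmean = (29.0 + 10.8)/2 = 19.90 °C
ET₀ = 0.0023 × 9.51 × (19.90 + 17.8) × √18.2 = 0.0023 × 9.51 × 37.70 × 4.2661 = 3.5179 mm/d
Over 7 days: 3.5179 × 7 = 24.625 mm

24.6 mm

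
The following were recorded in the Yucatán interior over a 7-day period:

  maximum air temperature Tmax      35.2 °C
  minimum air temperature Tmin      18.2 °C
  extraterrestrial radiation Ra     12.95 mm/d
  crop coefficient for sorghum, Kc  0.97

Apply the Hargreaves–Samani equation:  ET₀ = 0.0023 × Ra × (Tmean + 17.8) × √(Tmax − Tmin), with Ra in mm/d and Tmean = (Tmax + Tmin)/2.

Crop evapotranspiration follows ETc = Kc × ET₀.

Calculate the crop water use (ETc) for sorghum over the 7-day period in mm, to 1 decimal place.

Tmean = (35.2 + 18.2)/2 = 26.70 °C
ET₀ = 0.0023 × 12.95 × (26.70 + 17.8) × √17.0 = 0.0023 × 12.95 × 44.50 × 4.1231 = 5.4649 mm/d
ETc = Kc × ET₀ = 0.97 × 5.4649 = 5.3010 mm/d
Over 7 days: 5.3010 × 7 = 37.107 mm

37.1 mm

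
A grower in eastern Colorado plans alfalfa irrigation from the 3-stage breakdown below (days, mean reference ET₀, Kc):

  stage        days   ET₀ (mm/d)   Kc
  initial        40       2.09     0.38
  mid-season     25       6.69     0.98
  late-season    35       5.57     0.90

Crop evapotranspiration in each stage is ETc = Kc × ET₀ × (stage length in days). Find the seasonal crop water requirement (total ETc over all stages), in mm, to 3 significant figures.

371 mm

initial: 0.38 × 2.09 × 40 = 31.77 mm
mid-season: 0.98 × 6.69 × 25 = 163.91 mm
late-season: 0.90 × 5.57 × 35 = 175.46 mm
Seasonal total = 371.14 mm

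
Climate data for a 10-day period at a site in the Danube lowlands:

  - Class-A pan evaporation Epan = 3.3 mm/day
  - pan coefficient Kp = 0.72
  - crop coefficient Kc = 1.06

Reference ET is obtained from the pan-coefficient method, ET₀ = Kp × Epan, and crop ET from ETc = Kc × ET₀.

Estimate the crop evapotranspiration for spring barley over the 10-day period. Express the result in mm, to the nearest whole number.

25 mm

ET₀ = 0.72 × 3.3 = 2.3760 mm/d
ETc = Kc × ET₀ = 1.06 × 2.3760 = 2.5186 mm/d
Over 10 days: 2.5186 × 10 = 25.186 mm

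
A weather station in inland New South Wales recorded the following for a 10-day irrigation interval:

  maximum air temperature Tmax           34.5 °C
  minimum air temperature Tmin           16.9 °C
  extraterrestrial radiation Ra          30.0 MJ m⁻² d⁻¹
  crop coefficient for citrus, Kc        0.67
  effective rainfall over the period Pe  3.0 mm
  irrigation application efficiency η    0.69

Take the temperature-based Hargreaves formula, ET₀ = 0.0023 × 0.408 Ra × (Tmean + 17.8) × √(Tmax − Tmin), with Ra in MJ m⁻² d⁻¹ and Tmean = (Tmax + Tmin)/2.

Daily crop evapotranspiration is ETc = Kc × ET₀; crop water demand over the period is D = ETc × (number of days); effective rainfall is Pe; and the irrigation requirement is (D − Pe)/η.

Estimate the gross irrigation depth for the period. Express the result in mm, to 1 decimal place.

Tmean = (34.5 + 16.9)/2 = 25.70 °C
0.408 Ra = 0.408 × 30.0 = 12.2400 mm/d equivalent
ET₀ = 0.0023 × 12.2400 × (25.70 + 17.8) × √17.6 = 0.0023 × 12.2400 × 43.50 × 4.1952 = 5.1375 mm/d
ETc = Kc × ET₀ = 0.67 × 5.1375 = 3.4421 mm/d
Crop demand D = ETc × 10 d = 3.4421 × 10 = 34.421 mm
D − Pe = 34.421 − 3.0 = 31.421 mm
Gross irrigation = 31.421 / 0.69 = 45.538 mm

45.5 mm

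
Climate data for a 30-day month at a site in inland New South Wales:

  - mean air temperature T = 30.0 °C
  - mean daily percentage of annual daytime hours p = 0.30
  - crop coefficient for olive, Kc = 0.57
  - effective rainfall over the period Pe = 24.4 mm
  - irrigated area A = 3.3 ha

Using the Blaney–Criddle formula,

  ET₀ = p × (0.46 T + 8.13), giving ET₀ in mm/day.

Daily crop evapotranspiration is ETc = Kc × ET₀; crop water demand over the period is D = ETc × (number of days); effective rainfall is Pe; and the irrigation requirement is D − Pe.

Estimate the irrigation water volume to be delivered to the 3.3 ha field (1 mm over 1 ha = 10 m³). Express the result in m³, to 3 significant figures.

ET₀ = 0.30 × (0.46 × 30.0 + 8.13) = 0.30 × 21.930 = 6.5790 mm/d
ETc = Kc × ET₀ = 0.57 × 6.5790 = 3.7500 mm/d
Crop demand D = ETc × 30 d = 3.7500 × 30 = 112.500 mm
D − Pe = 112.500 − 24.4 = 88.100 mm
Volume = 88.100 mm × 3.3 ha × 10 = 2907.3 m³

2910 m³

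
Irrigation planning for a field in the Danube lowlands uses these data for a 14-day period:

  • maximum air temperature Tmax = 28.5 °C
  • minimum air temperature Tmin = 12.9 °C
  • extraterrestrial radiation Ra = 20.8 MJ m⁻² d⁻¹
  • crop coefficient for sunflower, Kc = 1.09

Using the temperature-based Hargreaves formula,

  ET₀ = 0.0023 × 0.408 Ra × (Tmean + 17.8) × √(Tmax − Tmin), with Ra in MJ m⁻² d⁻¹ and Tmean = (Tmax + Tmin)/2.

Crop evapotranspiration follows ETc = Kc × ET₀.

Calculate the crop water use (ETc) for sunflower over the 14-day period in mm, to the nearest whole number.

Tmean = (28.5 + 12.9)/2 = 20.70 °C
0.408 Ra = 0.408 × 20.8 = 8.4864 mm/d equivalent
ET₀ = 0.0023 × 8.4864 × (20.70 + 17.8) × √15.6 = 0.0023 × 8.4864 × 38.50 × 3.9497 = 2.9681 mm/d
ETc = Kc × ET₀ = 1.09 × 2.9681 = 3.2352 mm/d
Over 14 days: 3.2352 × 14 = 45.293 mm

45 mm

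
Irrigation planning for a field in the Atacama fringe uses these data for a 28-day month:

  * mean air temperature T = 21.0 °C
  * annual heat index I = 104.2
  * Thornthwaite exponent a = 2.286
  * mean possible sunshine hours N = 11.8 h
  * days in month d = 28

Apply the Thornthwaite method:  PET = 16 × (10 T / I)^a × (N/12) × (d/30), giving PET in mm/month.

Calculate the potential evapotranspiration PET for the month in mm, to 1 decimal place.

10T/I = 10 × 21.0 / 104.2 = 2.0154
(10T/I)^a = 2.0154^2.286 = 4.9633
Uncorrected PET = 16 × 4.9633 = 79.413 mm
Correction = (N/12)(d/30) = (11.8/12)(28/30) = 0.9178
PET = 79.413 × 0.9178 = 72.885 mm/month

72.9 mm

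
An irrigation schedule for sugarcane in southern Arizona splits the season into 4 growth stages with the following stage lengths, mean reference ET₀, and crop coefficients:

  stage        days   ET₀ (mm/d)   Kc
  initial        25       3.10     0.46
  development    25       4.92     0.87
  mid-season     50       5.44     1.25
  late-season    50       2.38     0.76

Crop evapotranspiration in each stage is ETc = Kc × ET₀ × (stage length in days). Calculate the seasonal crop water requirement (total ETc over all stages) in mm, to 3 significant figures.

initial: 0.46 × 3.10 × 25 = 35.65 mm
development: 0.87 × 4.92 × 25 = 107.01 mm
mid-season: 1.25 × 5.44 × 50 = 340.00 mm
late-season: 0.76 × 2.38 × 50 = 90.44 mm
Seasonal total = 573.10 mm

573 mm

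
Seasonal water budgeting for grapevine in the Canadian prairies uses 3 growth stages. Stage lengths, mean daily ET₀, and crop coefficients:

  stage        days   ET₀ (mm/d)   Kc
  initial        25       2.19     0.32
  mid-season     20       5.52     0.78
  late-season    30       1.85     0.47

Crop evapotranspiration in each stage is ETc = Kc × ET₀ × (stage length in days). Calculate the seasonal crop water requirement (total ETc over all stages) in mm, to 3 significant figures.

130 mm

initial: 0.32 × 2.19 × 25 = 17.52 mm
mid-season: 0.78 × 5.52 × 20 = 86.11 mm
late-season: 0.47 × 1.85 × 30 = 26.09 mm
Seasonal total = 129.72 mm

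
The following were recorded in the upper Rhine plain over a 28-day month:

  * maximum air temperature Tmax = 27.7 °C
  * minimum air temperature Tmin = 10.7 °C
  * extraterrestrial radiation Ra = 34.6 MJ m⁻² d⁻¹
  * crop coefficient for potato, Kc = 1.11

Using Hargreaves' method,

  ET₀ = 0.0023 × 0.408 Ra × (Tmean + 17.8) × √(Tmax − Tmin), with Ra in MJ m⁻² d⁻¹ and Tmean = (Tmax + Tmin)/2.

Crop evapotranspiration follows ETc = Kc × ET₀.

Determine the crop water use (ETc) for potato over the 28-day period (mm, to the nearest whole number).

154 mm

Tmean = (27.7 + 10.7)/2 = 19.20 °C
0.408 Ra = 0.408 × 34.6 = 14.1168 mm/d equivalent
ET₀ = 0.0023 × 14.1168 × (19.20 + 17.8) × √17.0 = 0.0023 × 14.1168 × 37.00 × 4.1231 = 4.9532 mm/d
ETc = Kc × ET₀ = 1.11 × 4.9532 = 5.4981 mm/d
Over 28 days: 5.4981 × 28 = 153.947 mm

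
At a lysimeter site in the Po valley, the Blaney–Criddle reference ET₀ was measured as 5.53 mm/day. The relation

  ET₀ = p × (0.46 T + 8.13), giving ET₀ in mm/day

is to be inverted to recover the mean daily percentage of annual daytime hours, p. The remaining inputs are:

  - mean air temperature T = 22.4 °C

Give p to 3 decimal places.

p = ET₀ / (0.46 T + 8.13) = 5.53 / (0.46 × 22.4 + 8.13) = 5.53 / 18.434 = 0.3000

0.300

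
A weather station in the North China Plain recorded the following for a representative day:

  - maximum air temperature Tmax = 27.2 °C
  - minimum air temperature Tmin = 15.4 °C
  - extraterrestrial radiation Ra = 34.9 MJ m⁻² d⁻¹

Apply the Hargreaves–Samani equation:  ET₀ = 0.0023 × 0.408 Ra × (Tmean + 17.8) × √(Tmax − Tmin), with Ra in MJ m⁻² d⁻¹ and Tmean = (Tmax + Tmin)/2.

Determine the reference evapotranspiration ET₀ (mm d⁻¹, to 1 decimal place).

Tmean = (27.2 + 15.4)/2 = 21.30 °C
0.408 Ra = 0.408 × 34.9 = 14.2392 mm/d equivalent
ET₀ = 0.0023 × 14.2392 × (21.30 + 17.8) × √11.8 = 0.0023 × 14.2392 × 39.10 × 3.4351 = 4.3988 mm/d

4.4 mm d⁻¹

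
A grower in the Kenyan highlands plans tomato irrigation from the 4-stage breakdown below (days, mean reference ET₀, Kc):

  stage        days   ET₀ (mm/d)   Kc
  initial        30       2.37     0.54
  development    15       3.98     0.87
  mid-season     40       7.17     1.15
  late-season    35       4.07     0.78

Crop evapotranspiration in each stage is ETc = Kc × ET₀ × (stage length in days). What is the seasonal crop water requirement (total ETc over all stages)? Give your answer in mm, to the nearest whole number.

initial: 0.54 × 2.37 × 30 = 38.39 mm
development: 0.87 × 3.98 × 15 = 51.94 mm
mid-season: 1.15 × 7.17 × 40 = 329.82 mm
late-season: 0.78 × 4.07 × 35 = 111.11 mm
Seasonal total = 531.26 mm

531 mm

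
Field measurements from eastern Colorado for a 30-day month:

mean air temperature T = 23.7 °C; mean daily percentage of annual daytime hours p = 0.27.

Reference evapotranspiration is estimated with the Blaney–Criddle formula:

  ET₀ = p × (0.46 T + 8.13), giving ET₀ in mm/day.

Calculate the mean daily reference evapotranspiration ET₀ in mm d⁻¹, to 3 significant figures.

5.14 mm d⁻¹

ET₀ = 0.27 × (0.46 × 23.7 + 8.13) = 0.27 × 19.032 = 5.1386 mm/d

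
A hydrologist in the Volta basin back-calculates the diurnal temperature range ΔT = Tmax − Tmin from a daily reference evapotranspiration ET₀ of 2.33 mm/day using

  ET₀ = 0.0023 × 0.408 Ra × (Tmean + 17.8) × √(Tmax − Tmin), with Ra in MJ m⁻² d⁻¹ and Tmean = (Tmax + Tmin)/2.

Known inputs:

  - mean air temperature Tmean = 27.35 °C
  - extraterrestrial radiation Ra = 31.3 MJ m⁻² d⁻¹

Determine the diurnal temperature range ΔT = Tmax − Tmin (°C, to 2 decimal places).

3.09 °C

√ΔT = ET₀ / [0.0023 × 0.408 × Ra × (Tmean+17.8)] = 2.33 / (0.0023 × 12.7704 × 45.15) = 1.7570
ΔT = 1.7570² = 3.087 °C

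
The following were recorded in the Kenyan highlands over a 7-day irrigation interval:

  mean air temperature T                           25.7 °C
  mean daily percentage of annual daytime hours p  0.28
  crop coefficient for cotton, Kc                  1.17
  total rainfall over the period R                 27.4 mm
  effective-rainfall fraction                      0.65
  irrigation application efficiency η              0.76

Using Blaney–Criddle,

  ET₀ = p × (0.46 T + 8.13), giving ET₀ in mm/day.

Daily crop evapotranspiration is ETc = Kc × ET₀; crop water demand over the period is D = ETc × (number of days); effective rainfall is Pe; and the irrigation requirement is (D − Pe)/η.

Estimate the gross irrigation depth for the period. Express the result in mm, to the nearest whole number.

ET₀ = 0.28 × (0.46 × 25.7 + 8.13) = 0.28 × 19.952 = 5.5866 mm/d
ETc = Kc × ET₀ = 1.17 × 5.5866 = 6.5363 mm/d
Crop demand D = ETc × 7 d = 6.5363 × 7 = 45.754 mm
Pe = 0.65 × 27.4 = 17.810 mm
D − Pe = 45.754 − 17.810 = 27.944 mm
Gross irrigation = 27.944 / 0.76 = 36.768 mm

37 mm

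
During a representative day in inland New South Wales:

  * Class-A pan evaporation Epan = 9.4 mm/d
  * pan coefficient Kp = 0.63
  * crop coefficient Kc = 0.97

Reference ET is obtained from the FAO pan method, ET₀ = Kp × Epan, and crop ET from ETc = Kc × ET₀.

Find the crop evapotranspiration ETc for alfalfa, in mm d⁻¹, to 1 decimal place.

5.7 mm d⁻¹

ET₀ = 0.63 × 9.4 = 5.9220 mm/d
ETc = Kc × ET₀ = 0.97 × 5.9220 = 5.7443 mm/d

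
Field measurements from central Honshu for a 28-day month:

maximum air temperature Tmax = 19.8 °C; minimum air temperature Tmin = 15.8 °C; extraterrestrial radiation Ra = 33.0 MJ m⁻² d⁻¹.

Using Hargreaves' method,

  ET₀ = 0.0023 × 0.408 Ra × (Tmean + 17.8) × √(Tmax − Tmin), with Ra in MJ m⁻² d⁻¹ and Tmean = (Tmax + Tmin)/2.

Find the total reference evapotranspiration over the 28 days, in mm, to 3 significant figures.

Tmean = (19.8 + 15.8)/2 = 17.80 °C
0.408 Ra = 0.408 × 33.0 = 13.4640 mm/d equivalent
ET₀ = 0.0023 × 13.4640 × (17.80 + 17.8) × √4.0 = 0.0023 × 13.4640 × 35.60 × 2.0000 = 2.2049 mm/d
Over 28 days: 2.2049 × 28 = 61.737 mm

61.7 mm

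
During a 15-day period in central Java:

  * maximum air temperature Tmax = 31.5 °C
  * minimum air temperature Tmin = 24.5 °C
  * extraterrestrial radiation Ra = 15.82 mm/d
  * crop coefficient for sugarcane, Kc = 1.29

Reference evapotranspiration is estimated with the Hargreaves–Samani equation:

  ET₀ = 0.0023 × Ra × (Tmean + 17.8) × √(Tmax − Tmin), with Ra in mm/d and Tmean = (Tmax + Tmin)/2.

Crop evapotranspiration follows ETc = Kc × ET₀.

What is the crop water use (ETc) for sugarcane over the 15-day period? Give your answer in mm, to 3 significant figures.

Tmean = (31.5 + 24.5)/2 = 28.00 °C
ET₀ = 0.0023 × 15.82 × (28.00 + 17.8) × √7.0 = 0.0023 × 15.82 × 45.80 × 2.6458 = 4.4092 mm/d
ETc = Kc × ET₀ = 1.29 × 4.4092 = 5.6879 mm/d
Over 15 days: 5.6879 × 15 = 85.319 mm

85.3 mm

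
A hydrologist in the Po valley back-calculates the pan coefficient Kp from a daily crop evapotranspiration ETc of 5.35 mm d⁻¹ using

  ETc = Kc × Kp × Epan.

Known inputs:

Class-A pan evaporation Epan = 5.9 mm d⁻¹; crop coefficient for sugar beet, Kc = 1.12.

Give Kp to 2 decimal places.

0.81

ETc = Kc × Kp × Epan  ⇒  Kp = ETc / (Kc × Epan)
Kp = 5.35 / (1.12 × 5.9) = 5.35 / 6.608 = 0.8096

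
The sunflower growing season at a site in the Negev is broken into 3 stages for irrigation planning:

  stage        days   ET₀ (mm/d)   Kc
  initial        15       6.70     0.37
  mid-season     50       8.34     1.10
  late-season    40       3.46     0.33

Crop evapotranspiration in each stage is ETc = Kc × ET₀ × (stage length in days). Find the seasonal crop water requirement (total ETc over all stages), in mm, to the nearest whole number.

initial: 0.37 × 6.70 × 15 = 37.19 mm
mid-season: 1.10 × 8.34 × 50 = 458.70 mm
late-season: 0.33 × 3.46 × 40 = 45.67 mm
Seasonal total = 541.56 mm

542 mm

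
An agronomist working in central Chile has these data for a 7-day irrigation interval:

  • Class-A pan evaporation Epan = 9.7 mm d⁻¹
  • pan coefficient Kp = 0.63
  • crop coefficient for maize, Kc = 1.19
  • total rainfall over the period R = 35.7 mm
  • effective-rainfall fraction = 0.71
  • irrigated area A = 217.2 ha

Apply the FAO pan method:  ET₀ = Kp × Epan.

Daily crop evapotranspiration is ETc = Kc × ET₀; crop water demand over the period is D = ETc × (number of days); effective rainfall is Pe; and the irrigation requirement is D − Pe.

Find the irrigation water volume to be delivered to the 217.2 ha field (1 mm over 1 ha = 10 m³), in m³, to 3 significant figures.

55500 m³

ET₀ = 0.63 × 9.7 = 6.1110 mm/d
ETc = Kc × ET₀ = 1.19 × 6.1110 = 7.2721 mm/d
Crop demand D = ETc × 7 d = 7.2721 × 7 = 50.905 mm
Pe = 0.71 × 35.7 = 25.347 mm
D − Pe = 50.905 − 25.347 = 25.558 mm
Volume = 25.558 mm × 217.2 ha × 10 = 55512.0 m³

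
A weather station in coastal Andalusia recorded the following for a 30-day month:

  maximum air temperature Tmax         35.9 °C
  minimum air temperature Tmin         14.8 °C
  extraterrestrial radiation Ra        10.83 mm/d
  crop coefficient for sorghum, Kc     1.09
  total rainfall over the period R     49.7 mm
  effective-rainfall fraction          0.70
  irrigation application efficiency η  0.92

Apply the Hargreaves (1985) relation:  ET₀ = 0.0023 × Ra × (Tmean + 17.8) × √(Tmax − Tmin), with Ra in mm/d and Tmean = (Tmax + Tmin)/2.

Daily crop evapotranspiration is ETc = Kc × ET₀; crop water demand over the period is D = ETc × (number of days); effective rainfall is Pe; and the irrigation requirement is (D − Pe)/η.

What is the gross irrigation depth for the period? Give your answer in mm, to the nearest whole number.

138 mm

Tmean = (35.9 + 14.8)/2 = 25.35 °C
ET₀ = 0.0023 × 10.83 × (25.35 + 17.8) × √21.1 = 0.0023 × 10.83 × 43.15 × 4.5935 = 4.9372 mm/d
ETc = Kc × ET₀ = 1.09 × 4.9372 = 5.3815 mm/d
Crop demand D = ETc × 30 d = 5.3815 × 30 = 161.445 mm
Pe = 0.70 × 49.7 = 34.790 mm
D − Pe = 161.445 − 34.790 = 126.655 mm
Gross irrigation = 126.655 / 0.92 = 137.668 mm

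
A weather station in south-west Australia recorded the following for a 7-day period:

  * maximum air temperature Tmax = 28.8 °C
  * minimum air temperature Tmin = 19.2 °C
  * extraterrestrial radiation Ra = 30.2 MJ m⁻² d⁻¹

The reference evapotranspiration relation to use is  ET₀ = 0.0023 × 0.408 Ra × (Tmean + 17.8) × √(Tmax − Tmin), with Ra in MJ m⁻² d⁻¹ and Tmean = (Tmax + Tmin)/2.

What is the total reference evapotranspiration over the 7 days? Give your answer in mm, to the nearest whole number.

26 mm

Tmean = (28.8 + 19.2)/2 = 24.00 °C
0.408 Ra = 0.408 × 30.2 = 12.3216 mm/d equivalent
ET₀ = 0.0023 × 12.3216 × (24.00 + 17.8) × √9.6 = 0.0023 × 12.3216 × 41.80 × 3.0984 = 3.6704 mm/d
Over 7 days: 3.6704 × 7 = 25.693 mm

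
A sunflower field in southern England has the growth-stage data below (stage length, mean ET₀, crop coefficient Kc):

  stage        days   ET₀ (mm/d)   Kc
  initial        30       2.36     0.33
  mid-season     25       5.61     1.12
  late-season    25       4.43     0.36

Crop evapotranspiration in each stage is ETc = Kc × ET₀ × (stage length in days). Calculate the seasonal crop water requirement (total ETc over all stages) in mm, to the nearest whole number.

220 mm

initial: 0.33 × 2.36 × 30 = 23.36 mm
mid-season: 1.12 × 5.61 × 25 = 157.08 mm
late-season: 0.36 × 4.43 × 25 = 39.87 mm
Seasonal total = 220.31 mm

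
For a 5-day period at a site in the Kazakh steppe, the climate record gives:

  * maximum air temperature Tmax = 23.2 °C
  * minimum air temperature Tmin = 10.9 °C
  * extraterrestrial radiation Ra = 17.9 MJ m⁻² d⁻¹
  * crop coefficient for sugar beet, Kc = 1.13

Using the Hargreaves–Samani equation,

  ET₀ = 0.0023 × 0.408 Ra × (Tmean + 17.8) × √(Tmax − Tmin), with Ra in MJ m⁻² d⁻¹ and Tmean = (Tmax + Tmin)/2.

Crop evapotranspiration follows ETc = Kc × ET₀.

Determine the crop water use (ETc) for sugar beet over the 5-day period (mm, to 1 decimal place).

11.6 mm

Tmean = (23.2 + 10.9)/2 = 17.05 °C
0.408 Ra = 0.408 × 17.9 = 7.3032 mm/d equivalent
ET₀ = 0.0023 × 7.3032 × (17.05 + 17.8) × √12.3 = 0.0023 × 7.3032 × 34.85 × 3.5071 = 2.0530 mm/d
ETc = Kc × ET₀ = 1.13 × 2.0530 = 2.3199 mm/d
Over 5 days: 2.3199 × 5 = 11.600 mm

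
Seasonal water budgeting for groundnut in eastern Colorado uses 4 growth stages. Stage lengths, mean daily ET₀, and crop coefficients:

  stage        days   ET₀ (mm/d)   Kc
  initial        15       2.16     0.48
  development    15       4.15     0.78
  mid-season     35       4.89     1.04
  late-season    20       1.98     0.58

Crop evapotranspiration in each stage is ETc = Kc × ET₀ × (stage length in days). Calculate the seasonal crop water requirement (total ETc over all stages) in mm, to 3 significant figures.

initial: 0.48 × 2.16 × 15 = 15.55 mm
development: 0.78 × 4.15 × 15 = 48.56 mm
mid-season: 1.04 × 4.89 × 35 = 178.00 mm
late-season: 0.58 × 1.98 × 20 = 22.97 mm
Seasonal total = 265.08 mm

265 mm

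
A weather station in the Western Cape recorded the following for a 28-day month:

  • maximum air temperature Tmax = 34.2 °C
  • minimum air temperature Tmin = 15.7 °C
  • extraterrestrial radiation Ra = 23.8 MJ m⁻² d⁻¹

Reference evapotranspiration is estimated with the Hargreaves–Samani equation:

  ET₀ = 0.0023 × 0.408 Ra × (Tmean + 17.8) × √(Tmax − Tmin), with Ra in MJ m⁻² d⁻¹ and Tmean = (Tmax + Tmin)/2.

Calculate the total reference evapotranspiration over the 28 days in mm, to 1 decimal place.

115.0 mm

Tmean = (34.2 + 15.7)/2 = 24.95 °C
0.408 Ra = 0.408 × 23.8 = 9.7104 mm/d equivalent
ET₀ = 0.0023 × 9.7104 × (24.95 + 17.8) × √18.5 = 0.0023 × 9.7104 × 42.75 × 4.3012 = 4.1067 mm/d
Over 28 days: 4.1067 × 28 = 114.988 mm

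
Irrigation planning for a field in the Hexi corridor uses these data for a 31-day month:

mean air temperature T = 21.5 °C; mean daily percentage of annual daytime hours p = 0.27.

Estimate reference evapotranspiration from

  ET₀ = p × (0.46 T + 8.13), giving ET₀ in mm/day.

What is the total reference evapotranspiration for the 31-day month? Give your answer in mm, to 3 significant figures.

ET₀ = 0.27 × (0.46 × 21.5 + 8.13) = 0.27 × 18.020 = 4.8654 mm/d
Monthly total = 4.8654 × 31 = 150.827 mm

151 mm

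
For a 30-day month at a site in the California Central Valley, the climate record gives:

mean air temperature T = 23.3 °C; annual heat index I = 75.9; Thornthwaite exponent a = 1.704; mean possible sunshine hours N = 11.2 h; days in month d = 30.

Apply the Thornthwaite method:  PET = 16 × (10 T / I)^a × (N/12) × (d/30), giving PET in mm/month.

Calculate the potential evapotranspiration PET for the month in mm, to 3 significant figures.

101 mm

10T/I = 10 × 23.3 / 75.9 = 3.0698
(10T/I)^a = 3.0698^1.704 = 6.7614
Uncorrected PET = 16 × 6.7614 = 108.182 mm
Correction = (N/12)(d/30) = (11.2/12)(30/30) = 0.9333
PET = 108.182 × 0.9333 = 100.966 mm/month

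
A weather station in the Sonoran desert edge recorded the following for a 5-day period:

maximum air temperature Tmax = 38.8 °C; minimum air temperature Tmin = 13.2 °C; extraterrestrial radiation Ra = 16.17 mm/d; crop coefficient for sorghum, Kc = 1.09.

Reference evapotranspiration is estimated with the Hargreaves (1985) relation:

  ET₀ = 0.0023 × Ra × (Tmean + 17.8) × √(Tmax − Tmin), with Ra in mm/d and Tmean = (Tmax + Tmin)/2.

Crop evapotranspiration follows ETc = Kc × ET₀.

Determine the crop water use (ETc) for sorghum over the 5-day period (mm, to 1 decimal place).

44.9 mm

Tmean = (38.8 + 13.2)/2 = 26.00 °C
ET₀ = 0.0023 × 16.17 × (26.00 + 17.8) × √25.6 = 0.0023 × 16.17 × 43.80 × 5.0596 = 8.2419 mm/d
ETc = Kc × ET₀ = 1.09 × 8.2419 = 8.9837 mm/d
Over 5 days: 8.9837 × 5 = 44.919 mm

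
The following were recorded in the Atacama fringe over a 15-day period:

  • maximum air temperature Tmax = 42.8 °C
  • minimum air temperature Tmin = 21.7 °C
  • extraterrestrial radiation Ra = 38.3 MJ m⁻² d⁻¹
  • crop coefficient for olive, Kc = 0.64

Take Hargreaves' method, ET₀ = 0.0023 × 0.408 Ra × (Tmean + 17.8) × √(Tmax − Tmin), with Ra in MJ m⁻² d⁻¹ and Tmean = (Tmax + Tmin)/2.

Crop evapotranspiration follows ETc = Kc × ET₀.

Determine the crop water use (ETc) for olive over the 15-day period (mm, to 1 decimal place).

Tmean = (42.8 + 21.7)/2 = 32.25 °C
0.408 Ra = 0.408 × 38.3 = 15.6264 mm/d equivalent
ET₀ = 0.0023 × 15.6264 × (32.25 + 17.8) × √21.1 = 0.0023 × 15.6264 × 50.05 × 4.5935 = 8.2629 mm/d
ETc = Kc × ET₀ = 0.64 × 8.2629 = 5.2883 mm/d
Over 15 days: 5.2883 × 15 = 79.325 mm

79.3 mm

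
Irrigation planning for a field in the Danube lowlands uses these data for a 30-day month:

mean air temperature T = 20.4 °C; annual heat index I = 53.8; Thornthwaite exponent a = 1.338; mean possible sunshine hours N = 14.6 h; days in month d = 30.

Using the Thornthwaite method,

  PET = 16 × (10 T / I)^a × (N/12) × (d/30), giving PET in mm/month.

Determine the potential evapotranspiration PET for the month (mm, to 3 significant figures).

116 mm

10T/I = 10 × 20.4 / 53.8 = 3.7918
(10T/I)^a = 3.7918^1.338 = 5.9497
Uncorrected PET = 16 × 5.9497 = 95.195 mm
Correction = (N/12)(d/30) = (14.6/12)(30/30) = 1.2167
PET = 95.195 × 1.2167 = 115.824 mm/month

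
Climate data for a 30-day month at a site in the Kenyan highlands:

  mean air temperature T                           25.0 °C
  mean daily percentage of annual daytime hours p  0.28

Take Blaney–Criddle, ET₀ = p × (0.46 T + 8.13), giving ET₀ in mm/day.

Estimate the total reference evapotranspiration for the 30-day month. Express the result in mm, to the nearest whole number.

ET₀ = 0.28 × (0.46 × 25.0 + 8.13) = 0.28 × 19.630 = 5.4964 mm/d
Monthly total = 5.4964 × 30 = 164.892 mm

165 mm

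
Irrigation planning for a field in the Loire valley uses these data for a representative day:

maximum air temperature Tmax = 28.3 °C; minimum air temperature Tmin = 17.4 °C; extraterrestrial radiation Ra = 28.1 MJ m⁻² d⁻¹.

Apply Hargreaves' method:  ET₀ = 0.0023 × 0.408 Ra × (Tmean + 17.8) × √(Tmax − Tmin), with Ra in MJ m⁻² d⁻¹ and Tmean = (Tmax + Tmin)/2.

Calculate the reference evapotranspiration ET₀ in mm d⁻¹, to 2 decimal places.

Tmean = (28.3 + 17.4)/2 = 22.85 °C
0.408 Ra = 0.408 × 28.1 = 11.4648 mm/d equivalent
ET₀ = 0.0023 × 11.4648 × (22.85 + 17.8) × √10.9 = 0.0023 × 11.4648 × 40.65 × 3.3015 = 3.5389 mm/d

3.54 mm d⁻¹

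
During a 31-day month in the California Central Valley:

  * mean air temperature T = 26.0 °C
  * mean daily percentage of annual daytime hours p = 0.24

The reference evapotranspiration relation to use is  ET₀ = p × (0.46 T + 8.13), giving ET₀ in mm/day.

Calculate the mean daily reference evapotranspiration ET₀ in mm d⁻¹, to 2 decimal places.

ET₀ = 0.24 × (0.46 × 26.0 + 8.13) = 0.24 × 20.090 = 4.8216 mm/d

4.82 mm d⁻¹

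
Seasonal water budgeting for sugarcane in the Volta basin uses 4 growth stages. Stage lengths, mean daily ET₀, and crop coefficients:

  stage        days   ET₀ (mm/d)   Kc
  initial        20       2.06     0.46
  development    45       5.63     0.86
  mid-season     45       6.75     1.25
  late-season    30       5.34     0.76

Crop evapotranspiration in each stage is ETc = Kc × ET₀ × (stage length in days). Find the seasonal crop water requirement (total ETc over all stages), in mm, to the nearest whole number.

initial: 0.46 × 2.06 × 20 = 18.95 mm
development: 0.86 × 5.63 × 45 = 217.88 mm
mid-season: 1.25 × 6.75 × 45 = 379.69 mm
late-season: 0.76 × 5.34 × 30 = 121.75 mm
Seasonal total = 738.27 mm

738 mm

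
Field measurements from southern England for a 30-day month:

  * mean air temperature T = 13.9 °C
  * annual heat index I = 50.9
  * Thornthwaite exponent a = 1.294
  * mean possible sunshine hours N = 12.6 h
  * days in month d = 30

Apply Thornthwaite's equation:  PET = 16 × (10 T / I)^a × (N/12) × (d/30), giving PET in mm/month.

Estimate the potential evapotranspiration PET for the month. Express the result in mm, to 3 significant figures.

10T/I = 10 × 13.9 / 50.9 = 2.7308
(10T/I)^a = 2.7308^1.294 = 3.6691
Uncorrected PET = 16 × 3.6691 = 58.706 mm
Correction = (N/12)(d/30) = (12.6/12)(30/30) = 1.0500
PET = 58.706 × 1.0500 = 61.641 mm/month

61.6 mm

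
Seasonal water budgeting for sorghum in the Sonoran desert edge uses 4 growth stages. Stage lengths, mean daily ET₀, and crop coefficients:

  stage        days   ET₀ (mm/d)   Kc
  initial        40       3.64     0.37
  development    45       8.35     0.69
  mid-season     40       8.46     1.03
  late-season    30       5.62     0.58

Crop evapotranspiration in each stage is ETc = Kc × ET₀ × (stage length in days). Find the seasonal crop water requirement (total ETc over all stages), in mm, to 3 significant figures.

initial: 0.37 × 3.64 × 40 = 53.87 mm
development: 0.69 × 8.35 × 45 = 259.27 mm
mid-season: 1.03 × 8.46 × 40 = 348.55 mm
late-season: 0.58 × 5.62 × 30 = 97.79 mm
Seasonal total = 759.48 mm

759 mm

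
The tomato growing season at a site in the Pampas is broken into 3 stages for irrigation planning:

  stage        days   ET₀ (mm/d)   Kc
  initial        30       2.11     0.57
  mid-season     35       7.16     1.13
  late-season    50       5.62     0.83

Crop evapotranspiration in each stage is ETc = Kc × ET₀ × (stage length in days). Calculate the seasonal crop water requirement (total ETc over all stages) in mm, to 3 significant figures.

552 mm

initial: 0.57 × 2.11 × 30 = 36.08 mm
mid-season: 1.13 × 7.16 × 35 = 283.18 mm
late-season: 0.83 × 5.62 × 50 = 233.23 mm
Seasonal total = 552.49 mm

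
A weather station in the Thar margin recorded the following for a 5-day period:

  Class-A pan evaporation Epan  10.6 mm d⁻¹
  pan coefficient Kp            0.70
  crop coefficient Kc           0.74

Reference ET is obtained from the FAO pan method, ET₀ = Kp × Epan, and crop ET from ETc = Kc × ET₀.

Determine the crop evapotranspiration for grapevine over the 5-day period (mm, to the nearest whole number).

27 mm

ET₀ = 0.70 × 10.6 = 7.4200 mm/d
ETc = Kc × ET₀ = 0.74 × 7.4200 = 5.4908 mm/d
Over 5 days: 5.4908 × 5 = 27.454 mm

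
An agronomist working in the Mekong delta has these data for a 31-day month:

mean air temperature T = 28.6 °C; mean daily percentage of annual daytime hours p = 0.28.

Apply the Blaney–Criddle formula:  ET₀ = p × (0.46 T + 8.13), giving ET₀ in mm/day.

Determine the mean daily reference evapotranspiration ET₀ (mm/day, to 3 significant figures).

ET₀ = 0.28 × (0.46 × 28.6 + 8.13) = 0.28 × 21.286 = 5.9601 mm/d

5.96 mm/day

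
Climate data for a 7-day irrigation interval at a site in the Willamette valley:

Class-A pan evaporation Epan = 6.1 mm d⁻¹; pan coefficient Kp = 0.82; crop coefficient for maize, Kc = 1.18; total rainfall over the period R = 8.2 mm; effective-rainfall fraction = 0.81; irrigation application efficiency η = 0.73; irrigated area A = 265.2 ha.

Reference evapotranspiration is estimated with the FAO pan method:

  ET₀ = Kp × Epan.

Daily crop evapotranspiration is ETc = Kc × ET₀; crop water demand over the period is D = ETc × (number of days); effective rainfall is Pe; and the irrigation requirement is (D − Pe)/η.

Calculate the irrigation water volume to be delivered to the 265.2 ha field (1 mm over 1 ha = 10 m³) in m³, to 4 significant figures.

126000 m³

ET₀ = 0.82 × 6.1 = 5.0020 mm/d
ETc = Kc × ET₀ = 1.18 × 5.0020 = 5.9024 mm/d
Crop demand D = ETc × 7 d = 5.9024 × 7 = 41.317 mm
Pe = 0.81 × 8.2 = 6.642 mm
D − Pe = 41.317 − 6.642 = 34.675 mm
Gross irrigation = 34.675 / 0.73 = 47.500 mm
Volume = 47.500 mm × 265.2 ha × 10 = 125970.0 m³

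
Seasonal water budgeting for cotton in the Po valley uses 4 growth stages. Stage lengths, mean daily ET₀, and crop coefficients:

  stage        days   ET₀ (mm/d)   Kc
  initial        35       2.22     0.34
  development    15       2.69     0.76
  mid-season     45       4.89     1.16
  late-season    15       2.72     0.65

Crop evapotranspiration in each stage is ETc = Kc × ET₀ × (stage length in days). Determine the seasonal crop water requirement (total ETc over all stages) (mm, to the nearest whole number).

339 mm

initial: 0.34 × 2.22 × 35 = 26.42 mm
development: 0.76 × 2.69 × 15 = 30.67 mm
mid-season: 1.16 × 4.89 × 45 = 255.26 mm
late-season: 0.65 × 2.72 × 15 = 26.52 mm
Seasonal total = 338.87 mm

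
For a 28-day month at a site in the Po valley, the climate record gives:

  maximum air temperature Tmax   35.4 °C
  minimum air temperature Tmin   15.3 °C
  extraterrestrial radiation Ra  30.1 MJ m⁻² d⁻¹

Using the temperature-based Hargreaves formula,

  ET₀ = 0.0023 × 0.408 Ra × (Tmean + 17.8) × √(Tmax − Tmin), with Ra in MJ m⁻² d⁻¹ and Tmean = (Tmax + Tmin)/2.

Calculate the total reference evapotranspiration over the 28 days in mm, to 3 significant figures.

153 mm

Tmean = (35.4 + 15.3)/2 = 25.35 °C
0.408 Ra = 0.408 × 30.1 = 12.2808 mm/d equivalent
ET₀ = 0.0023 × 12.2808 × (25.35 + 17.8) × √20.1 = 0.0023 × 12.2808 × 43.15 × 4.4833 = 5.4643 mm/d
Over 28 days: 5.4643 × 28 = 153.000 mm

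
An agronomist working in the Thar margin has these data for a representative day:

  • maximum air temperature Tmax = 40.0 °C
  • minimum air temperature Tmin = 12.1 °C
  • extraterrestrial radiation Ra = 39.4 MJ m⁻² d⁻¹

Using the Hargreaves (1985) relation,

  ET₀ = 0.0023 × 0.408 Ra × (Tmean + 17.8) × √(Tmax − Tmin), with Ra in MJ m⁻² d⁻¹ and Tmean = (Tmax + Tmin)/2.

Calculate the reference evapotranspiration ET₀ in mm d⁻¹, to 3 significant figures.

8.56 mm d⁻¹

Tmean = (40.0 + 12.1)/2 = 26.05 °C
0.408 Ra = 0.408 × 39.4 = 16.0752 mm/d equivalent
ET₀ = 0.0023 × 16.0752 × (26.05 + 17.8) × √27.9 = 0.0023 × 16.0752 × 43.85 × 5.2820 = 8.5635 mm/d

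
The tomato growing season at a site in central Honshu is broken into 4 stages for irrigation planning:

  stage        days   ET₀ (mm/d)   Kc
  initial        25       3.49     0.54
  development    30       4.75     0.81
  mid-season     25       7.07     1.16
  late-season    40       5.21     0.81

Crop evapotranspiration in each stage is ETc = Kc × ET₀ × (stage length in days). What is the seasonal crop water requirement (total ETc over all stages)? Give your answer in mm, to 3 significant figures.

536 mm

initial: 0.54 × 3.49 × 25 = 47.12 mm
development: 0.81 × 4.75 × 30 = 115.43 mm
mid-season: 1.16 × 7.07 × 25 = 205.03 mm
late-season: 0.81 × 5.21 × 40 = 168.80 mm
Seasonal total = 536.38 mm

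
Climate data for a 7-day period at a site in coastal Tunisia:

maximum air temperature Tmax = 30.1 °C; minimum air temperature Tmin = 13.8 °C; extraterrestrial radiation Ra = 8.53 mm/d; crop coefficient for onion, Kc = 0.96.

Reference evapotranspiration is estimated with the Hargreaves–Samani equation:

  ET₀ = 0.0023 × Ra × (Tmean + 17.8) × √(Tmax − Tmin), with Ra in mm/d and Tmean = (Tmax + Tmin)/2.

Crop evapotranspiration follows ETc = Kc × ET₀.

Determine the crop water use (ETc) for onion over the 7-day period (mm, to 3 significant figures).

Tmean = (30.1 + 13.8)/2 = 21.95 °C
ET₀ = 0.0023 × 8.53 × (21.95 + 17.8) × √16.3 = 0.0023 × 8.53 × 39.75 × 4.0373 = 3.1485 mm/d
ETc = Kc × ET₀ = 0.96 × 3.1485 = 3.0226 mm/d
Over 7 days: 3.0226 × 7 = 21.158 mm

21.2 mm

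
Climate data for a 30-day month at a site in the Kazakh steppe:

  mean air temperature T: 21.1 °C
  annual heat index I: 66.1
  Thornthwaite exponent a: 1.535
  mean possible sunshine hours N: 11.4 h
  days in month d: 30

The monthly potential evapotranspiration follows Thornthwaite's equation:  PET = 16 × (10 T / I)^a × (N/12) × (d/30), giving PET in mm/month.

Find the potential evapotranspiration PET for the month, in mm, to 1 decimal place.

10T/I = 10 × 21.1 / 66.1 = 3.1921
(10T/I)^a = 3.1921^1.535 = 5.9396
Uncorrected PET = 16 × 5.9396 = 95.034 mm
Correction = (N/12)(d/30) = (11.4/12)(30/30) = 0.9500
PET = 95.034 × 0.9500 = 90.282 mm/month

90.3 mm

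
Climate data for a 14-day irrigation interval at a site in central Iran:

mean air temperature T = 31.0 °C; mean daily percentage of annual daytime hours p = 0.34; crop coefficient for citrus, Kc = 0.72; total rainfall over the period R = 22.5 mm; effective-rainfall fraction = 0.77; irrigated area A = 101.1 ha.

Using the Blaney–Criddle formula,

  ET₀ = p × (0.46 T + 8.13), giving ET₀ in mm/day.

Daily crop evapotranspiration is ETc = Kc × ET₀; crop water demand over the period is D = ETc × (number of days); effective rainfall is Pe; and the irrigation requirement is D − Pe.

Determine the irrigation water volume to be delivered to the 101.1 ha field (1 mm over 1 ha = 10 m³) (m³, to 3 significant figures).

60100 m³

ET₀ = 0.34 × (0.46 × 31.0 + 8.13) = 0.34 × 22.390 = 7.6126 mm/d
ETc = Kc × ET₀ = 0.72 × 7.6126 = 5.4811 mm/d
Crop demand D = ETc × 14 d = 5.4811 × 14 = 76.735 mm
Pe = 0.77 × 22.5 = 17.325 mm
D − Pe = 76.735 − 17.325 = 59.410 mm
Volume = 59.410 mm × 101.1 ha × 10 = 60063.5 m³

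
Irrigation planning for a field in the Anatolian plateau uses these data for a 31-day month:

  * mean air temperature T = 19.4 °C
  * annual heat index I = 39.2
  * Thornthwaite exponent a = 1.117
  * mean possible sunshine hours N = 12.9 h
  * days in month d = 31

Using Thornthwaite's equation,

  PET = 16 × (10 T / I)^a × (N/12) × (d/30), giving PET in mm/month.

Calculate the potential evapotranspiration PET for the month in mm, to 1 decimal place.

10T/I = 10 × 19.4 / 39.2 = 4.9490
(10T/I)^a = 4.9490^1.117 = 5.9673
Uncorrected PET = 16 × 5.9673 = 95.477 mm
Correction = (N/12)(d/30) = (12.9/12)(31/30) = 1.1108
PET = 95.477 × 1.1108 = 106.056 mm/month

106.1 mm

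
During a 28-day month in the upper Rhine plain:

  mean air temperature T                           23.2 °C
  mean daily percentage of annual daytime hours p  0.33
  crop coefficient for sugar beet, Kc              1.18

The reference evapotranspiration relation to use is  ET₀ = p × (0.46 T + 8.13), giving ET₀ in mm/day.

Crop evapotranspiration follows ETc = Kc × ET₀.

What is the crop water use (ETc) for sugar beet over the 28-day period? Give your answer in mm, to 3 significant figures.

ET₀ = 0.33 × (0.46 × 23.2 + 8.13) = 0.33 × 18.802 = 6.2047 mm/d
ETc = Kc × ET₀ = 1.18 × 6.2047 = 7.3215 mm/d
Over 28 days: 7.3215 × 28 = 205.002 mm

205 mm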